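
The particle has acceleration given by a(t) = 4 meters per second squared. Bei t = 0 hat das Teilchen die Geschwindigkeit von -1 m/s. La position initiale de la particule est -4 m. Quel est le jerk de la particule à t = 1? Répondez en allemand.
Wir müssen unsere Gleichung für die Beschleunigung a(t) = 4 1-mal ableiten. Durch Ableiten von der Beschleunigung erhalten wir den Ruck: j(t) = 0. Aus der Gleichung für den Ruck j(t) = 0, setzen wir t = 1 ein und erhalten j = 0.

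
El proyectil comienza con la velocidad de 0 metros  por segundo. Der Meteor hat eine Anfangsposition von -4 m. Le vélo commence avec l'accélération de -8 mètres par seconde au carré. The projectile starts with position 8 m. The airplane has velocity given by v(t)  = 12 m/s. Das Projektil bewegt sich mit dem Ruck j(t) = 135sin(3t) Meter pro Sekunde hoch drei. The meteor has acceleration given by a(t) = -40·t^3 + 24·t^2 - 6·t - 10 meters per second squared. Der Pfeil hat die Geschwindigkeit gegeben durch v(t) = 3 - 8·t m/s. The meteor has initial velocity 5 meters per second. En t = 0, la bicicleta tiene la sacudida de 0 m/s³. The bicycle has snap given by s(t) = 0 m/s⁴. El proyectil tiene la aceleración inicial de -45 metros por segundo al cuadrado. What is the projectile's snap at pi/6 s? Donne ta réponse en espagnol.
Debemos derivar nuestra ecuación de la sacudida j(t) = 135·sin(3·t) 1 vez. La derivada de la sacudida da el snap: s(t) = 405·cos(3·t). Tenemos el snap s(t) = 405·cos(3·t). Sustituyendo t = pi/6: s(pi/6) = 0.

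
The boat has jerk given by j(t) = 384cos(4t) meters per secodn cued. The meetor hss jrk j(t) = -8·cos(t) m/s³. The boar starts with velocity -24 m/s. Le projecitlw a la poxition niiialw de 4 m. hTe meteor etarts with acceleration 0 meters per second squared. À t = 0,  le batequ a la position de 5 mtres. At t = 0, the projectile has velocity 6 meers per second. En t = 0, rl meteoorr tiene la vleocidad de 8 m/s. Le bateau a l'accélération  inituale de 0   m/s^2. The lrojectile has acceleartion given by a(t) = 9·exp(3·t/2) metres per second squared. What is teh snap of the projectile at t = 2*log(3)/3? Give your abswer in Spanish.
Debemos derivar nuestra ecuación de la aceleración a(t) = 9·exp(3·t/2) 2 veces. Tomando d/dt de a(t), encontramos j(t) = 27·exp(3·t/2)/2. Derivando la sacudida, obtenemos el snap: s(t) = 81·exp(3·t/2)/4. Usando s(t) = 81·exp(3·t/2)/4 y sustituyendo t = 2*log(3)/3, encontramos s = 243/4.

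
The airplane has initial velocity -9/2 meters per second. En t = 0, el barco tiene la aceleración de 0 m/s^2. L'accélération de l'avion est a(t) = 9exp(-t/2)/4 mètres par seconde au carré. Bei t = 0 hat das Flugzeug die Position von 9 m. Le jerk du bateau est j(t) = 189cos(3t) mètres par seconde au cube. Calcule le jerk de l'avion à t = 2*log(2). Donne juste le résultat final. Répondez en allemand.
Bei t = 2*log(2), j = -9/16.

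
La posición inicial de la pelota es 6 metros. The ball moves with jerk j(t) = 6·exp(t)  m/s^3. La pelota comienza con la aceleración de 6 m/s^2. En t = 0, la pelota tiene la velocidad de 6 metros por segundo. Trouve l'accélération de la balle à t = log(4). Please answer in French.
Pour résoudre ceci, nous devons prendre 1 primitive de notre équation du jerk j(t) = 6·exp(t). En intégrant le jerk et en utilisant la condition initiale a(0) = 6, nous obtenons a(t) = 6·exp(t). Nous avons l'accélération a(t) = 6·exp(t). En substituant t = log(4): a(log(4)) = 24.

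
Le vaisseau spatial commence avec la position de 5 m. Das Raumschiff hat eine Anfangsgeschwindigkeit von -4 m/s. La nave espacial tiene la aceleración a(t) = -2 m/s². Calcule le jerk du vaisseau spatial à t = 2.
Nous devons dériver notre équation de l'accélération a(t) = -2 1 fois. En prenant d/dt de a(t), nous trouvons j(t) = 0. De l'équation du jerk j(t) = 0, nous substituons t = 2 pour obtenir j = 0.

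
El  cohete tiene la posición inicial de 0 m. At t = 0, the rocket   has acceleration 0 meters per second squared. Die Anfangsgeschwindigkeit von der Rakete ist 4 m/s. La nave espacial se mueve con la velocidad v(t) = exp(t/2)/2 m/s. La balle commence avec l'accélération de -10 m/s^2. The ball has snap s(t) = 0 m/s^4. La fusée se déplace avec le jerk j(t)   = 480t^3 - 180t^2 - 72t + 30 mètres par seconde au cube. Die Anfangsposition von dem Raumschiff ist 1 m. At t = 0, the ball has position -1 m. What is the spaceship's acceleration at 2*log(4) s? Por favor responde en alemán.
Wir müssen unsere Gleichung für die Geschwindigkeit v(t) = exp(t/2)/2 1-mal ableiten. Mit d/dt von v(t) finden wir a(t) = exp(t/2)/4. Aus der Gleichung für die Beschleunigung a(t) = exp(t/2)/4, setzen wir t = 2*log(4) ein und erhalten a = 1.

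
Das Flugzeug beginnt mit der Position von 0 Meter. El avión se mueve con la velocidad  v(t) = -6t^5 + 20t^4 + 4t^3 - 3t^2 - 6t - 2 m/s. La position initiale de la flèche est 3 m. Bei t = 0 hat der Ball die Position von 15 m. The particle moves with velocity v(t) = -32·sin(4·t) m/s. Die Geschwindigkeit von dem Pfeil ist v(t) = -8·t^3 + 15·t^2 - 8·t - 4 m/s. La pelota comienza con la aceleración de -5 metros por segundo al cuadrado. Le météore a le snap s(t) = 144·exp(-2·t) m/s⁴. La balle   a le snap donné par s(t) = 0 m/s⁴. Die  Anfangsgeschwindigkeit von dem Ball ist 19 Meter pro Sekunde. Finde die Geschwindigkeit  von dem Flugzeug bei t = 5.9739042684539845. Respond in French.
En utilisant v(t) = -6·t^5 + 20·t^4 + 4·t^3 - 3·t^2 - 6·t - 2 et en substituant t = 5.9739042684539845, nous trouvons v = -19470.3165654086.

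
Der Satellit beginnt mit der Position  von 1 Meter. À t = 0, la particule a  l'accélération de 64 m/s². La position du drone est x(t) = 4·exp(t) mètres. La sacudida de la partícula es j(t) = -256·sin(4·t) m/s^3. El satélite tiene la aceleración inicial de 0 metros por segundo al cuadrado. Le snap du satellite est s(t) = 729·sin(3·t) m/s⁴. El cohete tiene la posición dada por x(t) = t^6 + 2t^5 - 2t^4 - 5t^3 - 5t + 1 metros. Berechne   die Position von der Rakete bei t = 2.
Mit x(t) = t^6 + 2·t^5 - 2·t^4 - 5·t^3 - 5·t + 1 und Einsetzen von t = 2, finden wir x = 47.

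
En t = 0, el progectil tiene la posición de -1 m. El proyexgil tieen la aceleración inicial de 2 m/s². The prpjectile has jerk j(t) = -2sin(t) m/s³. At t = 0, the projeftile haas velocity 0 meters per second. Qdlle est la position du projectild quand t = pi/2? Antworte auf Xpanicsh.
Para resolver esto, necesitamos tomar 3 integrales de nuestra ecuación de la sacudida j(t) = -2·sin(t). La antiderivada de la sacudida es la aceleración. Usando a(0) = 2, obtenemos a(t) = 2·cos(t). La antiderivada de la aceleración es la velocidad. Usando v(0) = 0, obtenemos v(t) = 2·sin(t). Tomando ∫v(t)dt y aplicando x(0) = -1, encontramos x(t) = 1 - 2·cos(t). Tenemos la posición x(t) = 1 - 2·cos(t). Sustituyendo t = pi/2: x(pi/2) = 1.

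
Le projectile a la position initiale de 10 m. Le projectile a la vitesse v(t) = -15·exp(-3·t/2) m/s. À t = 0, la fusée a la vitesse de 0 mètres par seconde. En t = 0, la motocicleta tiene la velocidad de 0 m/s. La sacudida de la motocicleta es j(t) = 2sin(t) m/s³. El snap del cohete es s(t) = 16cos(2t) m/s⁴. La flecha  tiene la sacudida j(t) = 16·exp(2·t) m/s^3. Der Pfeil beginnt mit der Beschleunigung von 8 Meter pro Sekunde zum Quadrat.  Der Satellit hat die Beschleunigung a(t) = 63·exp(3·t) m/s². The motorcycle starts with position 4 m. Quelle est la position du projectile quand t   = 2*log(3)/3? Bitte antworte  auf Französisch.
En partant de la vitesse v(t) = -15·exp(-3·t/2), nous prenons 1 primitive. En intégrant la vitesse et en utilisant la condition initiale x(0) = 10, nous obtenons x(t) = 10·exp(-3·t/2). Nous avons la position x(t) = 10·exp(-3·t/2). En substituant t = 2*log(3)/3: x(2*log(3)/3) = 10/3.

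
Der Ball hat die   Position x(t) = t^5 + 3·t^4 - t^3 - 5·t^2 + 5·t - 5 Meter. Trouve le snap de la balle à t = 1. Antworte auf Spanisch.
Debemos derivar nuestra ecuación de la posición x(t) = t^5 + 3·t^4 - t^3 - 5·t^2 + 5·t - 5 4 veces. Derivando la posición, obtenemos la velocidad: v(t) = 5·t^4 + 12·t^3 - 3·t^2 - 10·t + 5. Derivando la velocidad, obtenemos la aceleración: a(t) = 20·t^3 + 36·t^2 - 6·t - 10. La derivada de la aceleración da la sacudida: j(t) = 60·t^2 + 72·t - 6. Tomando d/dt de j(t), encontramos s(t) = 120·t + 72. De la ecuación del snap s(t) = 120·t + 72, sustituimos t = 1 para obtener s = 192.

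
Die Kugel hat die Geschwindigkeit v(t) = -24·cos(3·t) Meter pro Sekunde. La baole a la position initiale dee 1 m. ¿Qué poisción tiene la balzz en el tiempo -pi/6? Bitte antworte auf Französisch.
Pour résoudre ceci, nous devons prendre 1 primitive de notre équation de la vitesse v(t) = -24·cos(3·t). La primitive de la vitesse, avec x(0) = 1, donne la position: x(t) = 1 - 8·sin(3·t). En utilisant x(t) = 1 - 8·sin(3·t) et en substituant t = -pi/6, nous trouvons x = 9.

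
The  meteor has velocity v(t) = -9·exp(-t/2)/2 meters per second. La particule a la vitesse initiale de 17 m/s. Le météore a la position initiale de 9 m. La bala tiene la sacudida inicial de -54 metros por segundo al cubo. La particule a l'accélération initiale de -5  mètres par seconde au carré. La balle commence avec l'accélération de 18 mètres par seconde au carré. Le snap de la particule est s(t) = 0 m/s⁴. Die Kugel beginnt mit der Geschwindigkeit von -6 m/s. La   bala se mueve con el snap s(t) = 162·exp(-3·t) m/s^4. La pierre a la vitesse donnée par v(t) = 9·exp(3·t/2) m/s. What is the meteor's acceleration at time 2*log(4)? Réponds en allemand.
Ausgehend von der Geschwindigkeit v(t) = -9·exp(-t/2)/2, nehmen wir 1 Ableitung. Mit d/dt von v(t) finden wir a(t) = 9·exp(-t/2)/4. Mit a(t) = 9·exp(-t/2)/4 und Einsetzen von t = 2*log(4), finden wir a = 9/16.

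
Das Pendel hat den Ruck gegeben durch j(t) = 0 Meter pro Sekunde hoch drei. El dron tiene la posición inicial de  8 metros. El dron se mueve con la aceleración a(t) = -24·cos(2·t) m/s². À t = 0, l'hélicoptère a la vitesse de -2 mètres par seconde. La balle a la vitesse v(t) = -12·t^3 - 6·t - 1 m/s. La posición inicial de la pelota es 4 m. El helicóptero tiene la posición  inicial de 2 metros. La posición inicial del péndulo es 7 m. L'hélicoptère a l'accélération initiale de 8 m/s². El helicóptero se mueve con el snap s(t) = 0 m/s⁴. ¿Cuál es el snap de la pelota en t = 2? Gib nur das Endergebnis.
La respuesta es -72.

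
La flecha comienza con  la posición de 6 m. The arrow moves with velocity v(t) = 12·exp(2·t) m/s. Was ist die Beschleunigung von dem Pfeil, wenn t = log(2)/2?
Um dies zu lösen, müssen wir 1 Ableitung unserer Gleichung für die Geschwindigkeit v(t) = 12·exp(2·t) nehmen. Durch Ableiten von der Geschwindigkeit erhalten wir die Beschleunigung: a(t) = 24·exp(2·t). Aus der Gleichung für die Beschleunigung a(t) = 24·exp(2·t), setzen wir t = log(2)/2 ein und erhalten a = 48.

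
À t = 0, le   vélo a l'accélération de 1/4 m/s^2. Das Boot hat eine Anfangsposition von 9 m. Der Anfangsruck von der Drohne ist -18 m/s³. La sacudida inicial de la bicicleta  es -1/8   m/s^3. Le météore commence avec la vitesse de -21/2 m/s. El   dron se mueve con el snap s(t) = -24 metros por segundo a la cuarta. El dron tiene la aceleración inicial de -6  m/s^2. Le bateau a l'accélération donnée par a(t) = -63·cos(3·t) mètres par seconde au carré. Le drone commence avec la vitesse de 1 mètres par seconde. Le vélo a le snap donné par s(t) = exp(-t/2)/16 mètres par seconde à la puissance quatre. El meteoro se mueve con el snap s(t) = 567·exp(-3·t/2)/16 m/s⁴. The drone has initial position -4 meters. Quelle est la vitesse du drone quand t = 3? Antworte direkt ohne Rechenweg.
La réponse est -206.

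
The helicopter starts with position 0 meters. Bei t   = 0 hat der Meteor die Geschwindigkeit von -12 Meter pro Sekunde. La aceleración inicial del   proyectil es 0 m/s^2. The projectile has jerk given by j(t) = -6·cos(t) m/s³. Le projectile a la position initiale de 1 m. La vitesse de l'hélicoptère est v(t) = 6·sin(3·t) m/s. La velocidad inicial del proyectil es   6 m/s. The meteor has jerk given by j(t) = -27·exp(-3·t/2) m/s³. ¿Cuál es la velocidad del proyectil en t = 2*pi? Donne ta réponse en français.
Nous devons intégrer notre équation du jerk j(t) = -6·cos(t) 2 fois. En prenant ∫j(t)dt et en appliquant a(0) = 0, nous trouvons a(t) = -6·sin(t). En intégrant l'accélération et en utilisant la condition initiale v(0) = 6, nous obtenons v(t) = 6·cos(t). De l'équation de la vitesse v(t) = 6·cos(t), nous substituons t = 2*pi pour obtenir v = 6.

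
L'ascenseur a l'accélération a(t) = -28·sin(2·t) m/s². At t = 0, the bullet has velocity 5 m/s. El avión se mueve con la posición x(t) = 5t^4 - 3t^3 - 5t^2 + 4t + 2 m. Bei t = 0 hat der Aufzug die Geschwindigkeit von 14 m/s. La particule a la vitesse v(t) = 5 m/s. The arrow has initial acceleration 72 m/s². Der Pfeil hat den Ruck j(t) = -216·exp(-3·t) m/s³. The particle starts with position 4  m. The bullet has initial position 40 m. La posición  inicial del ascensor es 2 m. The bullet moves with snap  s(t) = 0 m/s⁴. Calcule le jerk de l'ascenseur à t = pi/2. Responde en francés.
Pour résoudre ceci, nous devons prendre 1 dérivée de notre équation de l'accélération a(t) = -28·sin(2·t). En prenant d/dt de a(t), nous trouvons j(t) = -56·cos(2·t). En utilisant j(t) = -56·cos(2·t) et en substituant t = pi/2, nous trouvons j = 56.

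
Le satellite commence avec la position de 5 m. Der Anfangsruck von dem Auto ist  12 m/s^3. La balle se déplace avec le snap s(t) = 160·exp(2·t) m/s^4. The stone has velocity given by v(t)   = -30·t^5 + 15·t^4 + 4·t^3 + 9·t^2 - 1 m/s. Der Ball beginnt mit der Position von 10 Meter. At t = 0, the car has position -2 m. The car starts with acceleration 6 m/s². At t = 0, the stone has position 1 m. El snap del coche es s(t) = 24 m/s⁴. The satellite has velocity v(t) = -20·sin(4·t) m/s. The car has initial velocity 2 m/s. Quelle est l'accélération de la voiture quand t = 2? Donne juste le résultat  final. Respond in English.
The answer is 78.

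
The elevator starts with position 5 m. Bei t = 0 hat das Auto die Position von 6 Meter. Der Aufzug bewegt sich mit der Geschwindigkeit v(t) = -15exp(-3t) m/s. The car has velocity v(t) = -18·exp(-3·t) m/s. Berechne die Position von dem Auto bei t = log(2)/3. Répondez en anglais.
We must find the integral of our velocity equation v(t) = -18·exp(-3·t) 1 time. The integral of velocity, with x(0) = 6, gives position: x(t) = 6·exp(-3·t). Using x(t) = 6·exp(-3·t) and substituting t = log(2)/3, we find x = 3.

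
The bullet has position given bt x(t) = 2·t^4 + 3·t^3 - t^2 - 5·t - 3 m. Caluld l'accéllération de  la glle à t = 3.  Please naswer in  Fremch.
Nous devons dériver notre équation de la position x(t) = 2·t^4 + 3·t^3 - t^2 - 5·t - 3 2 fois. En dérivant la position, nous obtenons la vitesse: v(t) = 8·t^3 + 9·t^2 - 2·t - 5. En dérivant la vitesse, nous obtenons l'accélération: a(t) = 24·t^2 + 18·t - 2. En utilisant a(t) = 24·t^2 + 18·t - 2 et en substituant t = 3, nous trouvons a = 268.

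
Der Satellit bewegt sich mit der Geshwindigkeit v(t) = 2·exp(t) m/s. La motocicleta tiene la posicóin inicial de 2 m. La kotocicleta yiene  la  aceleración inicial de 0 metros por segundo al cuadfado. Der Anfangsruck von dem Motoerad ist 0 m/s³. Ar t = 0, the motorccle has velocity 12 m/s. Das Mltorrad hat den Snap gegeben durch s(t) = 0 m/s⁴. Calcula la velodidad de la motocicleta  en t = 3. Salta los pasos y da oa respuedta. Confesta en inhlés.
v(3) = 12.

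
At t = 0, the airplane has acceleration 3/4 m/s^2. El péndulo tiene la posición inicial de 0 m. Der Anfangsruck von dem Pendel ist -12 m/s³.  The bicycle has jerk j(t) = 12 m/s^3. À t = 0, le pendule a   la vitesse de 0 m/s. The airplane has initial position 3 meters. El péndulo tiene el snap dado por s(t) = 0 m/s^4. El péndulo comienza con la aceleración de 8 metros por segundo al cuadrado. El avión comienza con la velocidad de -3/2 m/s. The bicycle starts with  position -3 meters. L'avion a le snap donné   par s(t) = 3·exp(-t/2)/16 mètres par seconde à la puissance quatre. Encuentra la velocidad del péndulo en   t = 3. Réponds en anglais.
We need to integrate our snap equation s(t) = 0 3 times. Integrating snap and using the initial condition j(0) = -12, we get j(t) = -12. Integrating jerk and using the initial condition a(0) = 8, we get a(t) = 8 - 12·t. The antiderivative of acceleration is velocity. Using v(0) = 0, we get v(t) = 2·t·(4 - 3·t). We have velocity v(t) = 2·t·(4 - 3·t). Substituting t = 3: v(3) = -30.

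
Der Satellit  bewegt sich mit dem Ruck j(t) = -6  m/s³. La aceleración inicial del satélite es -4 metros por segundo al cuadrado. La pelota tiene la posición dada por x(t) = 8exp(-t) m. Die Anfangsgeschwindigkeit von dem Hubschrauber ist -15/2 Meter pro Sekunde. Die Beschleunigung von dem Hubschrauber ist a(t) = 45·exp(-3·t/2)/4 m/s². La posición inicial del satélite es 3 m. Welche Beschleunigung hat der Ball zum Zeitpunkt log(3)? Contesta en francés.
Nous devons dériver notre équation de la position x(t) = 8·exp(-t) 2 fois. En prenant d/dt de x(t), nous trouvons v(t) = -8·exp(-t). En dérivant la vitesse, nous obtenons l'accélération: a(t) = 8·exp(-t). En utilisant a(t) = 8·exp(-t) et en substituant t = log(3), nous trouvons a = 8/3.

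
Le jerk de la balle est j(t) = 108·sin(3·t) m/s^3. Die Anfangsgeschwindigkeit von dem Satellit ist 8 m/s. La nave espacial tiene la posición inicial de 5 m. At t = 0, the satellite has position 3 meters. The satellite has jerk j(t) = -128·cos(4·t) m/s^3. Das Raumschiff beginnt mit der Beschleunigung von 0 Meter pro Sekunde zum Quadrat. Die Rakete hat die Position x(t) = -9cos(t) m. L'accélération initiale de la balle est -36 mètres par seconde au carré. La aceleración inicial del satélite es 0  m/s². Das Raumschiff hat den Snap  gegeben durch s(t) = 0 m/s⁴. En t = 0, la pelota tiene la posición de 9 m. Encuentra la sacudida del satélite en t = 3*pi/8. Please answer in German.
Mit j(t) = -128·cos(4·t) und Einsetzen von t = 3*pi/8, finden wir j = 0.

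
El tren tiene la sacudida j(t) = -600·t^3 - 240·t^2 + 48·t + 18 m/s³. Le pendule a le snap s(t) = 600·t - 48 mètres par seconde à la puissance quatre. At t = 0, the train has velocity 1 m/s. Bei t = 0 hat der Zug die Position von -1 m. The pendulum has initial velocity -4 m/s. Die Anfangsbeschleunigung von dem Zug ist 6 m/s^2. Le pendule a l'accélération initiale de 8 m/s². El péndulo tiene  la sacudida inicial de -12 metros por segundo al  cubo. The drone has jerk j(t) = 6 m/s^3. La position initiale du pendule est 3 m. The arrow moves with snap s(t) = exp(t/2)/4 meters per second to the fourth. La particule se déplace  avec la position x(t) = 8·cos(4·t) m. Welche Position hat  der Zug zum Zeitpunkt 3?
Wir müssen die Stammfunktion unserer Gleichung für den Ruck j(t) = -600·t^3 - 240·t^2 + 48·t + 18 3-mal finden. Das Integral von dem Ruck ist die Beschleunigung. Mit a(0) = 6 erhalten wir a(t) = -150·t^4 - 80·t^3 + 24·t^2 + 18·t + 6. Das Integral von der Beschleunigung ist die Geschwindigkeit. Mit v(0) = 1 erhalten wir v(t) = -30·t^5 - 20·t^4 + 8·t^3 + 9·t^2 + 6·t + 1. Mit ∫v(t)dt und Anwendung von x(0) = -1, finden wir x(t) = -5·t^6 - 4·t^5 + 2·t^4 + 3·t^3 + 3·t^2 + t - 1. Wir haben die Position x(t) = -5·t^6 - 4·t^5 + 2·t^4 + 3·t^3 + 3·t^2 + t - 1. Durch Einsetzen von t = 3: x(3) = -4345.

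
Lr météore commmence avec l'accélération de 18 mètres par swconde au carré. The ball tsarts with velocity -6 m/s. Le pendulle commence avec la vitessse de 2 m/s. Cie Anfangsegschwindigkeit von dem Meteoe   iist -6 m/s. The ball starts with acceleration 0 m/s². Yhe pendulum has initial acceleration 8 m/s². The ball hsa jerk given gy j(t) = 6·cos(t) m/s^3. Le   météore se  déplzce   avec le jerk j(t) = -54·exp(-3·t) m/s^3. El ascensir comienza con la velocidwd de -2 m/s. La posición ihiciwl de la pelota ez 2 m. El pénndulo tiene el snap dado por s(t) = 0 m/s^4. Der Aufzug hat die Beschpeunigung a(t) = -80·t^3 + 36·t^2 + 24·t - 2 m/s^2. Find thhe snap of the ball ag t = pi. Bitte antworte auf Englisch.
Starting from jerk j(t) = 6·cos(t), we take 1 derivative. The derivative of jerk gives snap: s(t) = -6·sin(t). Using s(t) = -6·sin(t) and substituting t = pi, we find s = 0.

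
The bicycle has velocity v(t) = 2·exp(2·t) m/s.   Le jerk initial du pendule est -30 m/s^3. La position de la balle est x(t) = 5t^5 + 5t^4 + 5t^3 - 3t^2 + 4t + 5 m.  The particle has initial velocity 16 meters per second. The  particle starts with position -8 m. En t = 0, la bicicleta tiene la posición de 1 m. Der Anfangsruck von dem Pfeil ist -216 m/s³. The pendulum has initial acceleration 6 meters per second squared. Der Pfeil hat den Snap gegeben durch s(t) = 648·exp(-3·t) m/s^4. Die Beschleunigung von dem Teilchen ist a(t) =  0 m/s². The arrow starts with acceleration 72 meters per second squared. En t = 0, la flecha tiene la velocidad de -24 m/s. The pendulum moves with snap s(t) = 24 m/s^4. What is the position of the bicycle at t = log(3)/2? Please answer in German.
Wir müssen die Stammfunktion unserer Gleichung für die Geschwindigkeit v(t) = 2·exp(2·t) 1-mal finden. Mit ∫v(t)dt und Anwendung von x(0) = 1, finden wir x(t) = exp(2·t). Mit x(t) = exp(2·t) und Einsetzen von t = log(3)/2, finden wir x = 3.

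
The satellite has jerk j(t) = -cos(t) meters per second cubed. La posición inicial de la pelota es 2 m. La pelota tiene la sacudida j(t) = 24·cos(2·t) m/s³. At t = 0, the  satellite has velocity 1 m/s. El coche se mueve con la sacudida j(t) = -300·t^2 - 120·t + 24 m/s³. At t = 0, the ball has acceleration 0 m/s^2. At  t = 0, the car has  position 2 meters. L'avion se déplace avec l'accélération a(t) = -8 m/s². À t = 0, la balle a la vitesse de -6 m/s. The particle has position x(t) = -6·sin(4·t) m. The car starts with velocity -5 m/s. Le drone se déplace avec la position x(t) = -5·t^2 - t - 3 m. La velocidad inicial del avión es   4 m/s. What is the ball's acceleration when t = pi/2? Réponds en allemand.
Um dies zu lösen, müssen wir 1 Stammfunktion unserer Gleichung für den Ruck j(t) = 24·cos(2·t) finden. Die Stammfunktion von dem Ruck, mit a(0) = 0, ergibt die Beschleunigung: a(t) = 12·sin(2·t). Mit a(t) = 12·sin(2·t) und Einsetzen von t = pi/2, finden wir a = 0.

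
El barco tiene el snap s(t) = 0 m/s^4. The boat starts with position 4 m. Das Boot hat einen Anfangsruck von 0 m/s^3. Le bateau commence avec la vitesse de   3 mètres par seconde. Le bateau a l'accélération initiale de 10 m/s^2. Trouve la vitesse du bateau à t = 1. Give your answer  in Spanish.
Debemos encontrar la antiderivada de nuestra ecuación del snap s(t) = 0 3 veces. Tomando ∫s(t)dt y aplicando j(0) = 0, encontramos j(t) = 0. La integral de la sacudida es la aceleración. Usando a(0) = 10, obtenemos a(t) = 10. Integrando la aceleración y usando la condición inicial v(0) = 3, obtenemos v(t) = 10·t + 3. De la ecuación de la velocidad v(t) = 10·t + 3, sustituimos t = 1 para obtener v = 13.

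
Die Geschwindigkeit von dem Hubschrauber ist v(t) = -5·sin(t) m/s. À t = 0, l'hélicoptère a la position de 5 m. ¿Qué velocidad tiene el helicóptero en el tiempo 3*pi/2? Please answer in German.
Wir haben die Geschwindigkeit v(t) = -5·sin(t). Durch Einsetzen von t = 3*pi/2: v(3*pi/2) = 5.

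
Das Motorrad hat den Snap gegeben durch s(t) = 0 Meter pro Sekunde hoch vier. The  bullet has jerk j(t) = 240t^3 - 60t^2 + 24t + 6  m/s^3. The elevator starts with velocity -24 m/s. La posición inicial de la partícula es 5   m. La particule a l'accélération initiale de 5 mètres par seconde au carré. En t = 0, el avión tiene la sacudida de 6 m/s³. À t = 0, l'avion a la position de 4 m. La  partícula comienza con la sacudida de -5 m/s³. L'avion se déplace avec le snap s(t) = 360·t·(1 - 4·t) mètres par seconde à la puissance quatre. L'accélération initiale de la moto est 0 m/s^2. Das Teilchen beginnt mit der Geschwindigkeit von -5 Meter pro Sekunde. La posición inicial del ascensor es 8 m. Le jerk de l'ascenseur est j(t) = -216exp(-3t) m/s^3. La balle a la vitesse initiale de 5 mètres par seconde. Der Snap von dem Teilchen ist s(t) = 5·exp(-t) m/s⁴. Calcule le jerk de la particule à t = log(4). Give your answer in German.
Wir müssen unsere Gleichung für den Snap s(t) = 5·exp(-t) 1-mal integrieren. Die Stammfunktion von dem Snap, mit j(0) = -5, ergibt den Ruck: j(t) = -5·exp(-t). Wir haben den Ruck j(t) = -5·exp(-t). Durch Einsetzen von t = log(4): j(log(4)) = -5/4.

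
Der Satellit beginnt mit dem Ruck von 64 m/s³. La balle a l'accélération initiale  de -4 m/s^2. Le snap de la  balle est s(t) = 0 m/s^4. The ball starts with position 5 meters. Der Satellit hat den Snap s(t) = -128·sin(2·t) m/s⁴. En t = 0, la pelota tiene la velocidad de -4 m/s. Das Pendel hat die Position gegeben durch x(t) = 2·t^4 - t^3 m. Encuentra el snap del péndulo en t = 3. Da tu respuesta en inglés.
To solve this, we need to take 4 derivatives of our position equation x(t) = 2·t^4 - t^3. The derivative of position gives velocity: v(t) = 8·t^3 - 3·t^2. Differentiating velocity, we get acceleration: a(t) = 24·t^2 - 6·t. The derivative of acceleration gives jerk: j(t) = 48·t - 6. The derivative of jerk gives snap: s(t) = 48. Using s(t) = 48 and substituting t = 3, we find s = 48.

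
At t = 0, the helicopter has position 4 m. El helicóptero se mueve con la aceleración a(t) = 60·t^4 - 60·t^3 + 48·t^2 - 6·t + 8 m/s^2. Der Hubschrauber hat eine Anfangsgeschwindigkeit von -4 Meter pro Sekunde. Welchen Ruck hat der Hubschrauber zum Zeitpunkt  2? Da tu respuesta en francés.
En partant de l'accélération a(t) = 60·t^4 - 60·t^3 + 48·t^2 - 6·t + 8, nous prenons 1 dérivée. En prenant d/dt de a(t), nous trouvons j(t) = 240·t^3 - 180·t^2 + 96·t - 6. En utilisant j(t) = 240·t^3 - 180·t^2 + 96·t - 6 et en substituant t = 2, nous trouvons j = 1386.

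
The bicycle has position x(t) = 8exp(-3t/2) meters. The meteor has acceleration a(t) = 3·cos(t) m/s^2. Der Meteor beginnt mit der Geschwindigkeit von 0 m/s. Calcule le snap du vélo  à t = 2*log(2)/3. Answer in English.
We must differentiate our position equation x(t) = 8·exp(-3·t/2) 4 times. Differentiating position, we get velocity: v(t) = -12·exp(-3·t/2). Taking d/dt of v(t), we find a(t) = 18·exp(-3·t/2). The derivative of acceleration gives jerk: j(t) = -27·exp(-3·t/2). Taking d/dt of j(t), we find s(t) = 81·exp(-3·t/2)/2. From the given snap equation s(t) = 81·exp(-3·t/2)/2, we substitute t = 2*log(2)/3 to get s = 81/4.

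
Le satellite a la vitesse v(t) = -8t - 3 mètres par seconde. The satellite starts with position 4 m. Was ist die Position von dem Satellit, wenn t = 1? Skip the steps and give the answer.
Bei t = 1, x = -3.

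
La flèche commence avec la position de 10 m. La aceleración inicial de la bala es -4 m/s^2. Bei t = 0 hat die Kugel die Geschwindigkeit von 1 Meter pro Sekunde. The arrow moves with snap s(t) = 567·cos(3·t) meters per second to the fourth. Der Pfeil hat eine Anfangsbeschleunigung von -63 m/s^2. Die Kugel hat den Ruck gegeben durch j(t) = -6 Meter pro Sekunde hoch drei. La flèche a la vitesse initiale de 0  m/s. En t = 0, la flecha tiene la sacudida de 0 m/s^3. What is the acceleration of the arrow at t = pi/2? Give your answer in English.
To find the answer, we compute 2 antiderivatives of s(t) = 567·cos(3·t). The antiderivative of snap is jerk. Using j(0) = 0, we get j(t) = 189·sin(3·t). Finding the integral of j(t) and using a(0) = -63: a(t) = -63·cos(3·t). From the given acceleration equation a(t) = -63·cos(3·t), we substitute t = pi/2 to get a = 0.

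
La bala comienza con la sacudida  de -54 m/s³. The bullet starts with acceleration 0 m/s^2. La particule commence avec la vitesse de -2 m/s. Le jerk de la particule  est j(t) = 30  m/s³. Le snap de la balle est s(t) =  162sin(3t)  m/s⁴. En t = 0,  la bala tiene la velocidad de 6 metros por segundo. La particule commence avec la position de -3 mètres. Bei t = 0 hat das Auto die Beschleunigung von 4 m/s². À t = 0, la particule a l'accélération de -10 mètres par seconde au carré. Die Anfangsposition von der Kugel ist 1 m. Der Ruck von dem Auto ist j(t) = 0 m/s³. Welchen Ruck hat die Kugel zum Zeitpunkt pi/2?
Ausgehend von dem Snap s(t) = 162·sin(3·t), nehmen wir 1 Integral. Die Stammfunktion von dem Snap ist der Ruck. Mit j(0) = -54 erhalten wir j(t) = -54·cos(3·t). Wir haben den Ruck j(t) = -54·cos(3·t). Durch Einsetzen von t = pi/2: j(pi/2) = 0.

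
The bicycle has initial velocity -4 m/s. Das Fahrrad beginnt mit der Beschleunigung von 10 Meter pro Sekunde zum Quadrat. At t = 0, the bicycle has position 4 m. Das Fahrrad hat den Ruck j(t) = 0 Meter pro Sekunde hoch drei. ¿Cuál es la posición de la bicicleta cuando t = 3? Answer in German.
Ausgehend von dem Ruck j(t) = 0, nehmen wir 3 Stammfunktionen. Mit ∫j(t)dt und Anwendung von a(0) = 10, finden wir a(t) = 10. Die Stammfunktion von der Beschleunigung ist die Geschwindigkeit. Mit v(0) = -4 erhalten wir v(t) = 10·t - 4. Das Integral von der Geschwindigkeit, mit x(0) = 4, ergibt die Position: x(t) = 5·t^2 - 4·t + 4. Aus der Gleichung für die Position x(t) = 5·t^2 - 4·t + 4, setzen wir t = 3 ein und erhalten x = 37.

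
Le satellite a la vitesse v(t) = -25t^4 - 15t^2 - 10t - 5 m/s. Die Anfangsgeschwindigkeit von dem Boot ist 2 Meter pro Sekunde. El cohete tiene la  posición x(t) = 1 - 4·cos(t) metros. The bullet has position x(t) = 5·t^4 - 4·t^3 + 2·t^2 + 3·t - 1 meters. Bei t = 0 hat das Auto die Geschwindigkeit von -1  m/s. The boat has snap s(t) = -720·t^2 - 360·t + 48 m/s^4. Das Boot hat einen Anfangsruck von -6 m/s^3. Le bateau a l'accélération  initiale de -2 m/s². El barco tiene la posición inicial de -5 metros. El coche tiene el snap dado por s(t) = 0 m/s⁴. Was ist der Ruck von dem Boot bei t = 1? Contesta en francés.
En partant du snap s(t) = -720·t^2 - 360·t + 48, nous prenons 1 intégrale. En intégrant le snap et en utilisant la condition initiale j(0) = -6, nous obtenons j(t) = -240·t^3 - 180·t^2 + 48·t - 6. De l'équation du jerk j(t) = -240·t^3 - 180·t^2 + 48·t - 6, nous substituons t = 1 pour obtenir j = -378.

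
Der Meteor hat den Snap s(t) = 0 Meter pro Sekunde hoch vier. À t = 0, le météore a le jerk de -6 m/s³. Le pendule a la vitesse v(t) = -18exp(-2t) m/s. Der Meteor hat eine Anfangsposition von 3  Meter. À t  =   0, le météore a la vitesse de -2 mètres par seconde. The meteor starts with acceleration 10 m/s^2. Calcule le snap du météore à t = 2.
De l'équation du snap s(t) = 0, nous substituons t = 2 pour obtenir s = 0.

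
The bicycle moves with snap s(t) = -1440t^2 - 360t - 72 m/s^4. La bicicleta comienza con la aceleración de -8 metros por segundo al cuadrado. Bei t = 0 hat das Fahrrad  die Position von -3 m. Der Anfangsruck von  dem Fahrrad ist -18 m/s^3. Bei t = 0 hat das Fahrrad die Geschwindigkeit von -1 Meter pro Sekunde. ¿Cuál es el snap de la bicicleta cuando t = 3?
Tenemos el snap s(t) = -1440·t^2 - 360·t - 72. Sustituyendo t = 3: s(3) = -14112.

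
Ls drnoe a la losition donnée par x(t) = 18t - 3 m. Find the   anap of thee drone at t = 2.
To solve this, we need to take 4 derivatives of our position equation x(t) = 18·t - 3. Taking d/dt of x(t), we find v(t) = 18. The derivative of velocity gives acceleration: a(t) = 0. Differentiating acceleration, we get jerk: j(t) = 0. Taking d/dt of j(t), we find s(t) = 0. We have snap s(t) = 0. Substituting t = 2: s(2) = 0.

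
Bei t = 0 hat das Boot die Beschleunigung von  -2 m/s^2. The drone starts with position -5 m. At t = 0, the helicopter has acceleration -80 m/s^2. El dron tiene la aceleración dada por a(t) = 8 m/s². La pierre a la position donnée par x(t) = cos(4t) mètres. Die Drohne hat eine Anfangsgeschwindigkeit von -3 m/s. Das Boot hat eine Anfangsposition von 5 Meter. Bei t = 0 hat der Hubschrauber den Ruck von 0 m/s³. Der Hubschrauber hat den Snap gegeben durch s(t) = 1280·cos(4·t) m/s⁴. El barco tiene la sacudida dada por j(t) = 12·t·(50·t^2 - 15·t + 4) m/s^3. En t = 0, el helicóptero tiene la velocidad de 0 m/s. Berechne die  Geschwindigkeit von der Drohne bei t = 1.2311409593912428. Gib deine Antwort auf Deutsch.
Ausgehend von der Beschleunigung a(t) = 8, nehmen wir 1 Stammfunktion. Das Integral von der Beschleunigung, mit v(0) = -3, ergibt die Geschwindigkeit: v(t) = 8·t - 3. Aus der Gleichung für die Geschwindigkeit v(t) = 8·t - 3, setzen wir t = 1.2311409593912428 ein und erhalten v = 6.84912767512994.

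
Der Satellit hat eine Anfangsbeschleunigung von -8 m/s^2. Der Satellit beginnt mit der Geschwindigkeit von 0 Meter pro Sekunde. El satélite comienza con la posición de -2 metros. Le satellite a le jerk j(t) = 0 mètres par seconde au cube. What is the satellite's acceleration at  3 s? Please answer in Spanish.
Debemos encontrar la integral de nuestra ecuación de la sacudida j(t) = 0 1 vez. Integrando la sacudida y usando la condición inicial a(0) = -8, obtenemos a(t) = -8. De la ecuación de la aceleración a(t) = -8, sustituimos t = 3 para obtener a = -8.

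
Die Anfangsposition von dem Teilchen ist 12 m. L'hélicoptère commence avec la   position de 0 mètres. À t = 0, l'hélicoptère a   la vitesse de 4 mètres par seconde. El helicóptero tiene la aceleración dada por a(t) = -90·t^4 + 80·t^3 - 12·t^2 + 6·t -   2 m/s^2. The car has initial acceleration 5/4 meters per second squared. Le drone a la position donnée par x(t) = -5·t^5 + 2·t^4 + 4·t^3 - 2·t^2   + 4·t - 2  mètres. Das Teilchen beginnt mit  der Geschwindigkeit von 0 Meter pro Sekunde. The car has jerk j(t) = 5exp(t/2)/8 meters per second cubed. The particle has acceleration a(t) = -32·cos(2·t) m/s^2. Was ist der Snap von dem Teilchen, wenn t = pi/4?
Um dies zu lösen, müssen wir 2 Ableitungen unserer Gleichung für die Beschleunigung a(t) = -32·cos(2·t) nehmen. Mit d/dt von a(t) finden wir j(t) = 64·sin(2·t). Die Ableitung von dem Ruck ergibt den Snap: s(t) = 128·cos(2·t). Wir haben den Snap s(t) = 128·cos(2·t). Durch Einsetzen von t = pi/4: s(pi/4) = 0.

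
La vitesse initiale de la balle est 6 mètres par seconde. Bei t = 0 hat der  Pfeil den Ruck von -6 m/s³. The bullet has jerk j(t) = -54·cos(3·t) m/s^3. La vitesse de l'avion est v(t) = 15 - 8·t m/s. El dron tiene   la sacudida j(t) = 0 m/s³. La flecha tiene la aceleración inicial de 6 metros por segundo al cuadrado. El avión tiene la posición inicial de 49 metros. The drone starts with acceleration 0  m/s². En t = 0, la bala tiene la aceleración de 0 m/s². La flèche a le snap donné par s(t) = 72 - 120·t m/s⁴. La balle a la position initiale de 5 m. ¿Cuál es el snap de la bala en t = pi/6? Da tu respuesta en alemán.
Ausgehend von dem Ruck j(t) = -54·cos(3·t), nehmen wir 1 Ableitung. Durch Ableiten von dem Ruck erhalten wir den Snap: s(t) = 162·sin(3·t). Aus der Gleichung für den Snap s(t) = 162·sin(3·t), setzen wir t = pi/6 ein und erhalten s = 162.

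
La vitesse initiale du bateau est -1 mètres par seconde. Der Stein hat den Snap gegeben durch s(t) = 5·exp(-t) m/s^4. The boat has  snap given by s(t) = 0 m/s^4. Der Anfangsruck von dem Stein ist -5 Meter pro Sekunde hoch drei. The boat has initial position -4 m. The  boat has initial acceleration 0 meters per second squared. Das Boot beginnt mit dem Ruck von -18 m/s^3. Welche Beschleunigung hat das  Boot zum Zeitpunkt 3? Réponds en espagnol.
Partiendo del snap s(t) = 0, tomamos 2 integrales. La integral del snap es la sacudida. Usando j(0) = -18, obtenemos j(t) = -18. Tomando ∫j(t)dt y aplicando a(0) = 0, encontramos a(t) = -18·t. De la ecuación de la aceleración a(t) = -18·t, sustituimos t = 3 para obtener a = -54.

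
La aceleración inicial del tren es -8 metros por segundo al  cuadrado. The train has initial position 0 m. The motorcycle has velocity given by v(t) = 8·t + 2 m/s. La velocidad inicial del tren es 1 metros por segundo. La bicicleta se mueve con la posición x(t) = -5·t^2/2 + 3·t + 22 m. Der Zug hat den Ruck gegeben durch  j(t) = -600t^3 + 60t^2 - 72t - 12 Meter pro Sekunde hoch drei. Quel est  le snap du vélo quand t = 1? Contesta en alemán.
Wir müssen unsere Gleichung für die Position x(t) = -5·t^2/2 + 3·t + 22 4-mal ableiten. Durch Ableiten von der Position erhalten wir die Geschwindigkeit: v(t) = 3 - 5·t. Die Ableitung von der Geschwindigkeit ergibt die Beschleunigung: a(t) = -5. Durch Ableiten von der Beschleunigung erhalten wir den Ruck: j(t) = 0. Die Ableitung von dem Ruck ergibt den Snap: s(t) = 0. Wir haben den Snap s(t) = 0. Durch Einsetzen von t = 1: s(1) = 0.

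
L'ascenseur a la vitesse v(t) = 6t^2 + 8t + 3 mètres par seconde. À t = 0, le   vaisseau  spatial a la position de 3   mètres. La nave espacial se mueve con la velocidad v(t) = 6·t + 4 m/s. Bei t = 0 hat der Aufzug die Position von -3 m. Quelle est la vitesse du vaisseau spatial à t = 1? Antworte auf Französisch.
En utilisant v(t) = 6·t + 4 et en substituant t = 1, nous trouvons v = 10.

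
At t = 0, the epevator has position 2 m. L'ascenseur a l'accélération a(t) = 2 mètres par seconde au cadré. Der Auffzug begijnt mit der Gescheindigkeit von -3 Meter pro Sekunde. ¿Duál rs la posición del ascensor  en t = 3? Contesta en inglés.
To solve this, we need to take 2 integrals of our acceleration equation a(t) = 2. Integrating acceleration and using the initial condition v(0) = -3, we get v(t) = 2·t - 3. The antiderivative of velocity, with x(0) = 2, gives position: x(t) = t^2 - 3·t + 2. From the given position equation x(t) = t^2 - 3·t + 2, we substitute t = 3 to get x = 2.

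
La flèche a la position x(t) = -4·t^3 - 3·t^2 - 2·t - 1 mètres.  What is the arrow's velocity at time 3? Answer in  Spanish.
Partiendo de la posición x(t) = -4·t^3 - 3·t^2 - 2·t - 1, tomamos 1 derivada. Derivando la posición, obtenemos la velocidad: v(t) = -12·t^2 - 6·t - 2. Tenemos la velocidad v(t) = -12·t^2 - 6·t - 2. Sustituyendo t = 3: v(3) = -128.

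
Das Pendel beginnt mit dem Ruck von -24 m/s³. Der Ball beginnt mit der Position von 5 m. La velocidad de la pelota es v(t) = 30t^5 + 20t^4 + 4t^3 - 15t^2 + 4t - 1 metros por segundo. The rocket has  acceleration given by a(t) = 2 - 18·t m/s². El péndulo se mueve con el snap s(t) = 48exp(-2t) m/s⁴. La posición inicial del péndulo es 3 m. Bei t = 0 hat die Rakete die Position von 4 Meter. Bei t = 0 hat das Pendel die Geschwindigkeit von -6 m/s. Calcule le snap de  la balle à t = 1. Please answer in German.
Wir müssen unsere Gleichung für die Geschwindigkeit v(t) = 30·t^5 + 20·t^4 + 4·t^3 - 15·t^2 + 4·t - 1 3-mal ableiten. Durch Ableiten von der Geschwindigkeit erhalten wir die Beschleunigung: a(t) = 150·t^4 + 80·t^3 + 12·t^2 - 30·t + 4. Die Ableitung von der Beschleunigung ergibt den Ruck: j(t) = 600·t^3 + 240·t^2 + 24·t - 30. Die Ableitung von dem Ruck ergibt den Snap: s(t) = 1800·t^2 + 480·t + 24. Aus der Gleichung für den Snap s(t) = 1800·t^2 + 480·t + 24, setzen wir t = 1 ein und erhalten s = 2304.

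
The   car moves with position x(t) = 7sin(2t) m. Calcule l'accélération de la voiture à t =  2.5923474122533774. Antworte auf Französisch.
Pour résoudre ceci, nous devons prendre 2 dérivées de notre équation de la position x(t) = 7·sin(2·t). La dérivée de la position donne la vitesse: v(t) = 14·cos(2·t). En dérivant la vitesse, nous obtenons l'accélération: a(t) = -28·sin(2·t). En utilisant a(t) = -28·sin(2·t) et en substituant t = 2.5923474122533774, nous trouvons a = 24.9346057448691.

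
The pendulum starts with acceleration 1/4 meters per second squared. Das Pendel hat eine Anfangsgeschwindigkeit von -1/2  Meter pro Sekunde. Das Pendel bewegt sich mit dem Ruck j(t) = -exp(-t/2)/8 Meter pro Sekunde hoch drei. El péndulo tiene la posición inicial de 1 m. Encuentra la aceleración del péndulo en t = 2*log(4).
Debemos encontrar la antiderivada de nuestra ecuación de la sacudida j(t) = -exp(-t/2)/8 1 vez. Tomando ∫j(t)dt y aplicando a(0) = 1/4, encontramos a(t) = exp(-t/2)/4. Usando a(t) = exp(-t/2)/4 y sustituyendo t = 2*log(4), encontramos a = 1/16.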